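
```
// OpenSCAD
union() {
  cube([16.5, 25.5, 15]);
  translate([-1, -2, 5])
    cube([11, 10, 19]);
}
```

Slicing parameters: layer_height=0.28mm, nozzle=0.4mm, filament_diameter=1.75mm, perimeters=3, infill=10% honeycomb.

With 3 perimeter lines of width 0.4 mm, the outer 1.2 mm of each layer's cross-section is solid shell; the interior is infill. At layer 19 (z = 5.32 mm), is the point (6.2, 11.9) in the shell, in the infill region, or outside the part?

At z = 5.32 mm: the 16.5×25.5 cube contributes its full rectangle; the cube at (-1, -2) is present — its section is the full 11×10 rectangle; Combining (union): the regions partially overlap (shared area 80.00 mm²), so overlapping operands fuse into one piece — 1 connected region. Overall, the cross-section is a single solid region. The nearest boundary edge runs (0.00, 8.00)→(0.00, 25.50); distance from the point to it = 6.20 mm. The point is inside the cross-section and 6.20 mm from the nearest boundary — more than the 1.2 mm shell width (3 × 0.4), so it's in the infill interior.

infill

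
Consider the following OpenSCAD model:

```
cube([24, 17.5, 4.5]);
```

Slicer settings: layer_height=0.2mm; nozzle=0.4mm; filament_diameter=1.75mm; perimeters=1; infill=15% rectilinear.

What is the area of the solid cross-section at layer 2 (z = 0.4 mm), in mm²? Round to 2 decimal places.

420.00 mm²

At z = 0.4 mm: the cube (footprint 24×17.5) is included at this height (area 420.00 mm²). Overall, the cross-section is a single solid region. Net area = 420.00 mm².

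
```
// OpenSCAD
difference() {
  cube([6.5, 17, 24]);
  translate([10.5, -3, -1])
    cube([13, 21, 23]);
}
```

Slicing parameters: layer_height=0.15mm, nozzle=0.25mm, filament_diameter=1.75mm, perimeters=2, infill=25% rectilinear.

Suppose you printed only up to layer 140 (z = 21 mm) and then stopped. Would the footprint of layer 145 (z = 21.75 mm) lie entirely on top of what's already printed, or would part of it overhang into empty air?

entirely on top

Compare the two slices. At z = 21: the cube is present — its section is the full 6.5×17 rectangle (area 110.50 mm²); the cube at (10.5, -3) is present — its section is the full 13×21 rectangle (area 273.00 mm²); Taking the first minus the rest: starting from the 6.5×17 cube (110.50 mm²), the 13×21 cube at (10.5, -3) misses the remaining region (no effect) — area = 110.50 mm². At z = 21.75: the 6.5×17 cube contributes its full rectangle (area 110.50 mm²); the cube at (10.5, -3) (footprint 13×21) is included at this height (area 273.00 mm²); Subtracting the remaining from the first: starting from the 6.5×17 cube (110.50 mm²), the 13×21 cube at (10.5, -3) misses the remaining region (no effect) — area = 110.50 mm². Checking containment: the cross-section at z = 21.75 is a subset of the cross-section at z = 21.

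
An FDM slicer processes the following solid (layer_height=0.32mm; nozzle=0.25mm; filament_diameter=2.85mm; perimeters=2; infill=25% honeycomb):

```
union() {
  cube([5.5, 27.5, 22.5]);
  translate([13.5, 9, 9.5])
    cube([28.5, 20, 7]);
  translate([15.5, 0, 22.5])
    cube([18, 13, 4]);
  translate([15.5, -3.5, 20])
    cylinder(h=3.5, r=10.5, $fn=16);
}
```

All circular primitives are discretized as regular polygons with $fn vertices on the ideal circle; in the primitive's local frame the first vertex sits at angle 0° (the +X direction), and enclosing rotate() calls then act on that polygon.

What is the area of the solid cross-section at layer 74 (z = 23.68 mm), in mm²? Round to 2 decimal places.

At z = 23.68 mm: the cube is not intersected at this z (z outside [0, 22.5]); the cube at (13.5, 9) is absent (z outside [9.5, 16.5]); the cube at (15.5, 0) is present — its section is the full 18×13 rectangle (area 234.00 mm²); the cylinder at (15.5, -3.5) does not reach this height (z outside [20, 23.5]); Combining (union): only the 18×13 cube at (15.5, 0) is present, so the union is just that shape — area = 234.00 mm². Overall, the cross-section is a single solid region. Net area = 234.00 mm².

234.00 mm²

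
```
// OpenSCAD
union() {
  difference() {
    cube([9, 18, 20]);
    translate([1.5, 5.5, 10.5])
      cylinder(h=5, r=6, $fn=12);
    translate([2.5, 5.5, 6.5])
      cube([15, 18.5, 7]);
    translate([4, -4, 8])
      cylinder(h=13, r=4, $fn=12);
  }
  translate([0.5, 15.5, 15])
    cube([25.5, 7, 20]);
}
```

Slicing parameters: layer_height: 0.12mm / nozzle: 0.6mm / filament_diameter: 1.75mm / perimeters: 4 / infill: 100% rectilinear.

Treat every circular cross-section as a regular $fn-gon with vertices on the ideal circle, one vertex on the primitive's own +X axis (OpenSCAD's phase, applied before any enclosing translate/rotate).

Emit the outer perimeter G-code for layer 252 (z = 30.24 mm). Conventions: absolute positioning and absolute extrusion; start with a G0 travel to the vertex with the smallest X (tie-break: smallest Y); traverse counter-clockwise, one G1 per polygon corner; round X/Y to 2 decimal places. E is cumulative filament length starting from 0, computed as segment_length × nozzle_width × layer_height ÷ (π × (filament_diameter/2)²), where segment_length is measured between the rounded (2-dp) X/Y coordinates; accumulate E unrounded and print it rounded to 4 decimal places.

At z = 30.24 mm: the cube is not intersected at this z (z outside [0, 20]); the cylinder at (1.5, 5.5) does not reach this height (z outside [10.5, 15.5]); the cube at (2.5, 5.5) does not reach this height (z outside [6.5, 13.5]); the cylinder at (4, -4) does not reach this height (z outside [8, 21]); Subtracting the remaining from the first: the first operand is absent here, so nothing remains; the 25.5×7 cube at (0.5, 15.5) contributes its full rectangle; Taking the union: only the 25.5×7 cube at (0.5, 15.5) is present, so the union is just that shape — 1 connected region. The outline is a single polygon with 4 vertices. Extrusion per mm of travel: 0.6 × 0.12 / (π × 0.875²) = 0.029934. Accumulating E over each segment gives final E = 1.9457.

G0 X0.50 Y15.50 Z30.24
G1 X26.00 Y15.50 E0.7633
G1 X26.00 Y22.50 E0.9729
G1 X0.50 Y22.50 E1.7362
G1 X0.50 Y15.50 E1.9457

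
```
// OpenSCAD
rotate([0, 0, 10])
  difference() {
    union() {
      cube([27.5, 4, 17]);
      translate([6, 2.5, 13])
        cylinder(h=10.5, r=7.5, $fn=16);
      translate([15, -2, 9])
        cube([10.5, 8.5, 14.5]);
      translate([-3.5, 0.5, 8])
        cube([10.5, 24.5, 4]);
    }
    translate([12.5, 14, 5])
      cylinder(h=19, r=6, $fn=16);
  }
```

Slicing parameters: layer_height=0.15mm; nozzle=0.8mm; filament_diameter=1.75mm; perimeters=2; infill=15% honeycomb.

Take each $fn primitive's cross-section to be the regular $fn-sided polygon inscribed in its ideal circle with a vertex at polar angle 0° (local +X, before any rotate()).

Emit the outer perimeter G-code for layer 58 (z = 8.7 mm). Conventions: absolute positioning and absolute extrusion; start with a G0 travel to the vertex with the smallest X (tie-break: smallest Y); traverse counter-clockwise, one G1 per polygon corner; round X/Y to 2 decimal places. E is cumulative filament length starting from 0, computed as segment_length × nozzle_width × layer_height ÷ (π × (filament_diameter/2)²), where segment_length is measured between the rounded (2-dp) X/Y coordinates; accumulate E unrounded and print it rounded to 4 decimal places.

At z = 8.7 mm: the cube is present — its section is the full 27.5×4 rectangle; the cylinder at (6, 2.5) does not reach this height (z outside [13, 23.5]); the cube at (15, -2) is not intersected at this z (z outside [9, 23.5]); the cube at (-3.5, 0.5) (footprint 10.5×24.5) is included at this height; Taking the union: the regions partially overlap (shared area 24.50 mm²), so overlapping operands fuse into one piece — 1 connected region; the cylinder at (12.5, 14): section is a regular 16-gon, circumradius r=6; After the difference (first − rest): starting from that combined region, the r=6 cylinder at (12.5, 14) partially overlaps it — only the 1.25 mm² overlap (of its 110.21 mm²) is removed, clipping the outline — 1 connected region; (rotated 10° about Z; rotation is an isometry so areas/perimeters/island counts are preserved). The outline is a single polygon with 13 vertices. Extrusion per mm of travel: 0.8 × 0.15 / (π × 0.875²) = 0.049890. Accumulating E over each segment gives final E = 5.5932.

G0 X-7.79 Y24.01 Z8.70
G1 X-3.53 Y-0.12 E1.2225
G1 X-0.09 Y0.49 E1.3968
G1 X0.00 Y0.00 E1.4216
G1 X27.08 Y4.78 E2.7935
G1 X26.39 Y8.71 E2.9926
G1 X6.20 Y5.15 E4.0154
G1 X4.87 Y12.68 E4.3969
G1 X4.82 Y12.73 E4.4004
G1 X3.97 Y14.92 E4.5176
G1 X4.02 Y17.26 E4.6344
G1 X4.05 Y17.33 E4.6382
G1 X2.55 Y25.84 E5.0693
G1 X-7.79 Y24.01 E5.5932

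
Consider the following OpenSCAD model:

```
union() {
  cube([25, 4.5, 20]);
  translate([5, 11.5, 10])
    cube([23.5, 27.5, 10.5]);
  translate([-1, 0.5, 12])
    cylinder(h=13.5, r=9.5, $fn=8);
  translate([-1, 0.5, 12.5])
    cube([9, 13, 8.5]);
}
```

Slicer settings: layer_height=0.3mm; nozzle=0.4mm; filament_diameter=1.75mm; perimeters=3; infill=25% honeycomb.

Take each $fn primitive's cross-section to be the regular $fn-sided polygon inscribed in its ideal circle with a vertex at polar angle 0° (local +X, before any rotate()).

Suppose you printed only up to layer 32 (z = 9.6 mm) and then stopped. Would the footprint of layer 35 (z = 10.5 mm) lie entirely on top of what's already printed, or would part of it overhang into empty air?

part overhangs

Compare the two slices. At z = 9.6: the 25×4.5 cube contributes its full rectangle (area 112.50 mm²); the cube at (5, 11.5) does not reach this height (z outside [10, 20.5]); the cylinder at (-1, 0.5) is not intersected at this z (z outside [12, 25.5]); the cube at (-1, 0.5) does not reach this height (z outside [12.5, 21]); Combining (union): only the 25×4.5 cube is present, so the union is just that shape — area = 112.50 mm². At z = 10.5: the 25×4.5 cube contributes its full rectangle (area 112.50 mm²); the cube at (5, 11.5) (footprint 23.5×27.5) is included at this height (area 646.25 mm²); the cylinder at (-1, 0.5) is absent (z outside [12, 25.5]); the cube at (-1, 0.5) is absent (z outside [12.5, 21]); Merging all regions: the 2 present regions are separate (no shared area or edge), so areas and boundary lengths simply add and each stays a separate island — area = 758.75 mm². Checking containment: at z = 10.5 the cross-section extends beyond the z = 9.6 cross-section by about 646.25 mm².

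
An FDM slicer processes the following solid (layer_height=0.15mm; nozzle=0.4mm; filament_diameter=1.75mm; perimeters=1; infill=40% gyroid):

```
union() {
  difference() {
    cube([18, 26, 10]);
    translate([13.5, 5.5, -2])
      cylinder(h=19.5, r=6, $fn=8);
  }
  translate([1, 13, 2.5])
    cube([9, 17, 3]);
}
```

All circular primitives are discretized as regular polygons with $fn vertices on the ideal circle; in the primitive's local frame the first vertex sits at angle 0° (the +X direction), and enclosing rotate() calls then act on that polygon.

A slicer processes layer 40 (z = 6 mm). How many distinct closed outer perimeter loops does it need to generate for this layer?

2

At z = 6 mm: the cube (footprint 18×26) is included at this height; the r=6 cylinder at (13.5, 5.5) contributes a regular 8-gon of circumradius 6; Taking the first minus the rest: starting from the 18×26 cube, the r=6 cylinder at (13.5, 5.5) partially overlaps it — only the 95.79 mm² overlap (of its 101.82 mm²) is removed, clipping the outline — 2 connected regions; the cube at (1, 13) is absent (z outside [2.5, 5.5]); Combining (union): only that combined region is present, so the union is just that shape — 2 connected regions. The result has 2 disconnected regions.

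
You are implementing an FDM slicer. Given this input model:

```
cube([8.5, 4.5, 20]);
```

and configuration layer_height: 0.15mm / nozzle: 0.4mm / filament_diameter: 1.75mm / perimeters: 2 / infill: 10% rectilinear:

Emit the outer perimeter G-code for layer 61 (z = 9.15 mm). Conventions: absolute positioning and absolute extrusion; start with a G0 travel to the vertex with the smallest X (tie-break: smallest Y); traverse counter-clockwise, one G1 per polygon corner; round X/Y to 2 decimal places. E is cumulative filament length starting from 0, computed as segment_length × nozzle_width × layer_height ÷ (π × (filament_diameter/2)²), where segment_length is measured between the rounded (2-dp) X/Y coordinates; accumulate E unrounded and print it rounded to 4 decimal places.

G0 X0.00 Y0.00 Z9.15
G1 X8.50 Y0.00 E0.2120
G1 X8.50 Y4.50 E0.3243
G1 X0.00 Y4.50 E0.5363
G1 X0.00 Y0.00 E0.6486

At z = 9.15 mm: the 8.5×4.5 cube contributes its full rectangle. The outline is a single polygon with 4 vertices. Extrusion per mm of travel: 0.4 × 0.15 / (π × 0.875²) = 0.024945. Accumulating E over each segment gives final E = 0.6486.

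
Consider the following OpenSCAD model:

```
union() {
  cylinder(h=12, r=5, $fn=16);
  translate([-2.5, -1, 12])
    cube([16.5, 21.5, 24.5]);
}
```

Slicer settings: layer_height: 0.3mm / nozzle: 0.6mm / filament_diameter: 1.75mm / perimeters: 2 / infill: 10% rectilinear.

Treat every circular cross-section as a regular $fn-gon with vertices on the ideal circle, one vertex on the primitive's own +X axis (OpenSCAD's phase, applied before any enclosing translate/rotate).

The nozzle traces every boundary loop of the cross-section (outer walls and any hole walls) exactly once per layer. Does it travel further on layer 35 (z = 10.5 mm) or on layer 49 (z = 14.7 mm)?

layer 49 (z = 14.7 mm)

Layer 35 (z = 10.5): the r=5 cylinder gives a regular 16-gon of circumradius 5 (constant along its height) (perimeter = 2·16·5.000·sin(180°/16) = 31.21 mm); the cube at (-2.5, -1) is absent (z outside [12, 36.5]); Combining (union): only the r=5 cylinder is present, so the union is just that shape — boundary = 31.21 mm. So its perimeter = 31.21 mm. Layer 49 (z = 14.7): the cylinder is absent (z outside [0, 12]); the cube at (-2.5, -1) (footprint 16.5×21.5) is included at this height (perimeter 76.00 mm); Merging all regions: only the 16.5×21.5 cube at (-2.5, -1) is present, so the union is just that shape — boundary = 76.00 mm. So its perimeter = 76.00 mm. Layer 49 is larger (76.00 vs 31.21 mm).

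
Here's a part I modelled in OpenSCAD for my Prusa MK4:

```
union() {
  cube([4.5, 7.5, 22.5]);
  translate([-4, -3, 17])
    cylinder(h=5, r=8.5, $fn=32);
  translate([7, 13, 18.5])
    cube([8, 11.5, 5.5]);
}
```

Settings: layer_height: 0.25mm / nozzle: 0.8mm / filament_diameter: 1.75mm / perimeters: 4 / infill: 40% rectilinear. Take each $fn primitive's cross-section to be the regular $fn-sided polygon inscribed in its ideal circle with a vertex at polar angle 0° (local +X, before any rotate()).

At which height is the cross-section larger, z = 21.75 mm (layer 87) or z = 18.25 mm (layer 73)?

layer 87 (z = 21.75 mm)

Layer 87 (z = 21.75): the 4.5×7.5 cube contributes its full rectangle (area 33.75 mm²); the cylinder at (-4, -3): section is a regular 32-gon, circumradius r=8.5 (area = (32/2)·8.500²·sin(360°/32) = 225.52 mm²); the cube at (7, 13) (footprint 8×11.5) is included at this height (area 92.00 mm²); Taking the union: the regions partially overlap — summed areas 351.27 mm² minus the doubly-counted overlap 10.92 mm² gives 340.35 mm² — area = 340.35 mm². So its area = 340.35 mm². Layer 73 (z = 18.25): the 4.5×7.5 cube contributes its full rectangle (area 33.75 mm²); the cylinder at (-4, -3): section is a regular 32-gon, circumradius r=8.5 (area = (32/2)·8.500²·sin(360°/32) = 225.52 mm²); the cube at (7, 13) is not intersected at this z (z outside [18.5, 24]); Taking the union: the regions partially overlap — summed areas 259.27 mm² minus the doubly-counted overlap 10.92 mm² gives 248.35 mm² — area = 248.35 mm². So its area = 248.35 mm². Layer 87 is larger (340.35 vs 248.35 mm²).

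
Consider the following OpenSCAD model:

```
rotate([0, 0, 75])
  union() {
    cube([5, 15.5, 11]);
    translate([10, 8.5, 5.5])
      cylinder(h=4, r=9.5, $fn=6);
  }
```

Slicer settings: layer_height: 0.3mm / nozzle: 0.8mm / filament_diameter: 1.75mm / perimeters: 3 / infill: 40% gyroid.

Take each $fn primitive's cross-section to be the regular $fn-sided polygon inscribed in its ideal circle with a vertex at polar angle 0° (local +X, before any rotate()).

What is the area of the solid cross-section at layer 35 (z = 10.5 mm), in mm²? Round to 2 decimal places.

At z = 10.5 mm: the cube (footprint 5×15.5) is included at this height (area 77.50 mm²); the cylinder at (10, 8.5) is absent (z outside [5.5, 9.5]); Merging all regions: only the 5×15.5 cube is present, so the union is just that shape — area = 77.50 mm²; (whole slice rotated 75° about Z — lengths, areas and connectivity unchanged). Overall, the cross-section is a single solid region. Net area = 77.50 mm².

77.50 mm²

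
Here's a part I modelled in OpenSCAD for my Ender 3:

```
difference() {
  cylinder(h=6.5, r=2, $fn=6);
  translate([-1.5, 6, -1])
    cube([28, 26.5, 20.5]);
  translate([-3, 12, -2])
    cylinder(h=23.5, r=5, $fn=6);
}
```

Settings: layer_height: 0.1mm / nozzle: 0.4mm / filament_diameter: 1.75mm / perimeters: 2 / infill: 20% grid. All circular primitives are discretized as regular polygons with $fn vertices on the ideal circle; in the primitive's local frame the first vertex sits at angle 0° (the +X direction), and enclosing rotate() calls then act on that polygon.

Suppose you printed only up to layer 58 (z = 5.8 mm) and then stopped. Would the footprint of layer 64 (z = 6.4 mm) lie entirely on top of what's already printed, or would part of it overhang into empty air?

Compare the two slices. At z = 5.8: the r=2 cylinder contributes a regular 6-gon of circumradius 2 (area = (6/2)·2.000²·sin(360°/6) = 10.39 mm²); the cube at (-1.5, 6) is present — its section is the full 28×26.5 rectangle (area 742.00 mm²); the r=5 cylinder at (-3, 12) gives a regular 6-gon of circumradius 5 (constant along its height) (area = (6/2)·5.000²·sin(360°/6) = 64.95 mm²); Subtracting the remaining from the first: starting from the r=2 cylinder (10.39 mm²), the 28×26.5 cube at (-1.5, 6) misses the remaining region (no effect); the r=5 cylinder at (-3, 12) misses the remaining region (no effect) — area = 10.39 mm². At z = 6.4: the r=2 cylinder contributes a regular 6-gon of circumradius 2 (area = (6/2)·2.000²·sin(360°/6) = 10.39 mm²); the cube at (-1.5, 6) is present — its section is the full 28×26.5 rectangle (area 742.00 mm²); the r=5 cylinder at (-3, 12) gives a regular 6-gon of circumradius 5 (constant along its height) (area = (6/2)·5.000²·sin(360°/6) = 64.95 mm²); After the difference (first − rest): starting from the r=2 cylinder (10.39 mm²), the 28×26.5 cube at (-1.5, 6) misses the remaining region (no effect); the r=5 cylinder at (-3, 12) misses the remaining region (no effect) — area = 10.39 mm². Checking containment: the cross-section at z = 6.4 is a subset of the cross-section at z = 5.8.

entirely on top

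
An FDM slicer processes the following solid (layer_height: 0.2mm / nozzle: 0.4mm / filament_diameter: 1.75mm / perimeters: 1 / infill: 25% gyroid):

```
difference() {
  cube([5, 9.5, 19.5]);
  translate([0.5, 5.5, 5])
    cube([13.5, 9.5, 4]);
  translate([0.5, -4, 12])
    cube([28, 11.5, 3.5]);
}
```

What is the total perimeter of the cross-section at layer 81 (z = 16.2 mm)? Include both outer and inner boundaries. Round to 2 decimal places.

29.00 mm

At z = 16.2 mm: the 5×9.5 cube contributes its full rectangle (perimeter 29.00 mm); the cube at (0.5, 5.5) does not reach this height (z outside [5, 9]); the cube at (0.5, -4) does not reach this height (z outside [12, 15.5]); Taking the first minus the rest: none of the subtracted shapes is present at this height, so the 5×9.5 cube is unchanged — boundary = 29.00 mm. Overall, the cross-section is a single solid region. Total boundary length (outer) = 29.00 mm.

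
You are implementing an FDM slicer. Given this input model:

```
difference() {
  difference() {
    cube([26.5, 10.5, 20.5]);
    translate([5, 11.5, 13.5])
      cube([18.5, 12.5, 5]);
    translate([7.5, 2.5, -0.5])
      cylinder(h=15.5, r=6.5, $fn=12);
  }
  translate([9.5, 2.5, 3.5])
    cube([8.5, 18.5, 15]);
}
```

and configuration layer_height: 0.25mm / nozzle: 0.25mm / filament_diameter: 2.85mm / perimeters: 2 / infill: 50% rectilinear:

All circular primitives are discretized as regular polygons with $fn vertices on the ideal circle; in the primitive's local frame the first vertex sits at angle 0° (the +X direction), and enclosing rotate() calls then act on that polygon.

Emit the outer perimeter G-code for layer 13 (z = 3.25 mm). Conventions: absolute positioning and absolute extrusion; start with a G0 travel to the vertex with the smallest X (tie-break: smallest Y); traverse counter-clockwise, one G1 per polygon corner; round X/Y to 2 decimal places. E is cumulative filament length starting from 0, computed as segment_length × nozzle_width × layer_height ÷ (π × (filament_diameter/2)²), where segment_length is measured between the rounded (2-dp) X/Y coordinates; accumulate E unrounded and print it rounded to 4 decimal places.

At z = 3.25 mm: the 26.5×10.5 cube contributes its full rectangle; the cube at (5, 11.5) is not intersected at this z (z outside [13.5, 18.5]); the cylinder at (7.5, 2.5): section is a regular 12-gon, circumradius r=6.5; Subtracting the remaining from the first: starting from the 26.5×10.5 cube, the r=6.5 cylinder at (7.5, 2.5) partially overlaps it — only the 94.20 mm² overlap (of its 126.75 mm²) is removed, clipping the outline — 1 connected region; the cube at (9.5, 2.5) does not reach this height (z outside [3.5, 18.5]); Subtracting the remaining from the first: none of the subtracted shapes is present at this height, so that combined region is unchanged — 1 connected region. The outline is a single polygon with 13 vertices. Extrusion per mm of travel: 0.25 × 0.25 / (π × 1.425²) = 0.009797. Accumulating E over each segment gives final E = 0.8593.

G0 X0.00 Y0.00 Z3.25
G1 X1.67 Y0.00 E0.0164
G1 X1.00 Y2.50 E0.0417
G1 X1.87 Y5.75 E0.0747
G1 X4.25 Y8.13 E0.1077
G1 X7.50 Y9.00 E0.1406
G1 X10.75 Y8.13 E0.1736
G1 X13.13 Y5.75 E0.2066
G1 X14.00 Y2.50 E0.2395
G1 X13.33 Y0.00 E0.2649
G1 X26.50 Y0.00 E0.3939
G1 X26.50 Y10.50 E0.4968
G1 X0.00 Y10.50 E0.7564
G1 X0.00 Y0.00 E0.8593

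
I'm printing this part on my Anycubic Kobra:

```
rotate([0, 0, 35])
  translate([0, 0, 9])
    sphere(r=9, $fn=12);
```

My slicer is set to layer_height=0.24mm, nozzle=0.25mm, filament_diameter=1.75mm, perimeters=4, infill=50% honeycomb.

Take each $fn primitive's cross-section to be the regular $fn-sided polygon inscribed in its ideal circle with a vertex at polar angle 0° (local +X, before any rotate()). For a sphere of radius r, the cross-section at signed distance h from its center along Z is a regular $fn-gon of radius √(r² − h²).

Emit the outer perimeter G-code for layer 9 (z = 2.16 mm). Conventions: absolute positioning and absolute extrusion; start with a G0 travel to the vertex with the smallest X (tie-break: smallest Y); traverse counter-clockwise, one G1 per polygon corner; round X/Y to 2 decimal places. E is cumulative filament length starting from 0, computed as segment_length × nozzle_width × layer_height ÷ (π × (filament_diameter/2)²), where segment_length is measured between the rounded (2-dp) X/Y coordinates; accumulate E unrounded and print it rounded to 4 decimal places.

G0 X-5.83 Y-0.51 Z2.16
G1 X-4.79 Y-3.36 E0.0757
G1 X-2.47 Y-5.30 E0.1511
G1 X0.51 Y-5.83 E0.2266
G1 X3.36 Y-4.79 E0.3023
G1 X5.30 Y-2.47 E0.3777
G1 X5.83 Y0.51 E0.4532
G1 X4.79 Y3.36 E0.5289
G1 X2.47 Y5.30 E0.6044
G1 X-0.51 Y5.83 E0.6799
G1 X-3.36 Y4.79 E0.7555
G1 X-5.30 Y2.47 E0.8310
G1 X-5.83 Y-0.51 E0.9065

At z = 2.16 mm: the r=9 sphere contributes a regular 12-gon of circumradius √(9²−6.84²) = 5.849; (rotated 35° about Z; rotation is an isometry so areas/perimeters/island counts are preserved). The outline is a single polygon with 12 vertices. Extrusion per mm of travel: 0.25 × 0.24 / (π × 0.875²) = 0.024945. Accumulating E over each segment gives final E = 0.9065.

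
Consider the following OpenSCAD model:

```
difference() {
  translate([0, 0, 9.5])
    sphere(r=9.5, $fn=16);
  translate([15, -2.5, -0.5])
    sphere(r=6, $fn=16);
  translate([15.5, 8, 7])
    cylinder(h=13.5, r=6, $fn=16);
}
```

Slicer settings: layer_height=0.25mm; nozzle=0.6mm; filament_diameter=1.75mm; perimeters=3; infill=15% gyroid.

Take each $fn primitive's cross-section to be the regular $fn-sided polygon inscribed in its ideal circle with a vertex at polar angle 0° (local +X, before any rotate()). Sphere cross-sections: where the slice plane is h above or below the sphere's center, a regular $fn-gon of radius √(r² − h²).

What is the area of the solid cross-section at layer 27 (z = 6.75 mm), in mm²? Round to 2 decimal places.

At z = 6.75 mm: the sphere: section is a regular 16-gon, circumradius = √(r²−h²) = √(9.5²−2.75²) = 9.093 (area = (16/2)·9.093²·sin(360°/16) = 253.15 mm²); the sphere at (15, -2.5) does not reach this height (|z−center|=7.250 > r=6); the cylinder at (15.5, 8) is absent (z outside [7, 20.5]); Subtracting the remaining from the first: none of the subtracted shapes is present at this height, so the r=9.5 sphere is unchanged — area = 253.15 mm². Overall, the cross-section is a single solid region. Net area = 253.15 mm².

253.15 mm²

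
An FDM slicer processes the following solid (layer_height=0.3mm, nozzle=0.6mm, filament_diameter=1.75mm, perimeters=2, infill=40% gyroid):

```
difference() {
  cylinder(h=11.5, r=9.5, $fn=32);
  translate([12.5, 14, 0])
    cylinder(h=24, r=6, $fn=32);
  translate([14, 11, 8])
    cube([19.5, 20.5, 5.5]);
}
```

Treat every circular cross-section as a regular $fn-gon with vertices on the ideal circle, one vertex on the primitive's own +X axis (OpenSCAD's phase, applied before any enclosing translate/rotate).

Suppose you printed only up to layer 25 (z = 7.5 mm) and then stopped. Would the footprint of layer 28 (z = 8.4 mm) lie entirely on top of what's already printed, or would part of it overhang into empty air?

entirely on top

Compare the two slices. At z = 7.5: the r=9.5 cylinder contributes a regular 32-gon of circumradius 9.5 (area = (32/2)·9.500²·sin(360°/32) = 281.71 mm²); the r=6 cylinder at (12.5, 14) contributes a regular 32-gon of circumradius 6 (area = (32/2)·6.000²·sin(360°/32) = 112.37 mm²); the cube at (14, 11) does not reach this height (z outside [8, 13.5]); After the difference (first − rest): starting from the r=9.5 cylinder (281.71 mm²), the r=6 cylinder at (12.5, 14) misses the remaining region (no effect) — area = 281.71 mm². At z = 8.4: the r=9.5 cylinder gives a regular 32-gon of circumradius 9.5 (constant along its height) (area = (32/2)·9.500²·sin(360°/32) = 281.71 mm²); the cylinder at (12.5, 14): section is a regular 32-gon, circumradius r=6 (area = (32/2)·6.000²·sin(360°/32) = 112.37 mm²); the 19.5×20.5 cube at (14, 11) contributes its full rectangle (area 399.75 mm²); Taking the first minus the rest: starting from the r=9.5 cylinder (281.71 mm²), the r=6 cylinder at (12.5, 14) misses the remaining region (no effect); the 19.5×20.5 cube at (14, 11) misses the remaining region (no effect) — area = 281.71 mm². Checking containment: the cross-section at z = 8.4 is a subset of the cross-section at z = 7.5.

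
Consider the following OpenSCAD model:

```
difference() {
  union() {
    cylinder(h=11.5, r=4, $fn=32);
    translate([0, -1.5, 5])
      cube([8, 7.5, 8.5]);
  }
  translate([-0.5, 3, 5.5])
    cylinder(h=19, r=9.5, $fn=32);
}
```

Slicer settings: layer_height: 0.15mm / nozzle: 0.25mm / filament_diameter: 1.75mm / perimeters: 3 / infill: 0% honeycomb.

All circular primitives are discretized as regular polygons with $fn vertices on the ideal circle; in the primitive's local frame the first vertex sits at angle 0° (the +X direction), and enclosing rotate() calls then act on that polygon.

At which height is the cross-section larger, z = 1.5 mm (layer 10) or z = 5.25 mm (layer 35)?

Layer 10 (z = 1.5): the cylinder: section is a regular 32-gon, circumradius r=4 (area = (32/2)·4.000²·sin(360°/32) = 49.94 mm²); the cube at (0, -1.5) does not reach this height (z outside [5, 13.5]); Taking the union: only the r=4 cylinder is present, so the union is just that shape — area = 49.94 mm²; the cylinder at (-0.5, 3) is not intersected at this z (z outside [5.5, 24.5]); After the difference (first − rest): none of the subtracted shapes is present at this height, so that combined region is unchanged — area = 49.94 mm². So its area = 49.94 mm². Layer 35 (z = 5.25): the cylinder: section is a regular 32-gon, circumradius r=4 (area = (32/2)·4.000²·sin(360°/32) = 49.94 mm²); the 8×7.5 cube at (0, -1.5) contributes its full rectangle (area 60.00 mm²); Taking the union: the regions partially overlap — summed areas 109.94 mm² minus the doubly-counted overlap 18.32 mm² gives 91.62 mm² — area = 91.62 mm²; the cylinder at (-0.5, 3) is not intersected at this z (z outside [5.5, 24.5]); After the difference (first − rest): none of the subtracted shapes is present at this height, so that combined region is unchanged — area = 91.62 mm². So its area = 91.62 mm². Layer 35 is larger (91.62 vs 49.94 mm²).

layer 35 (z = 5.25 mm)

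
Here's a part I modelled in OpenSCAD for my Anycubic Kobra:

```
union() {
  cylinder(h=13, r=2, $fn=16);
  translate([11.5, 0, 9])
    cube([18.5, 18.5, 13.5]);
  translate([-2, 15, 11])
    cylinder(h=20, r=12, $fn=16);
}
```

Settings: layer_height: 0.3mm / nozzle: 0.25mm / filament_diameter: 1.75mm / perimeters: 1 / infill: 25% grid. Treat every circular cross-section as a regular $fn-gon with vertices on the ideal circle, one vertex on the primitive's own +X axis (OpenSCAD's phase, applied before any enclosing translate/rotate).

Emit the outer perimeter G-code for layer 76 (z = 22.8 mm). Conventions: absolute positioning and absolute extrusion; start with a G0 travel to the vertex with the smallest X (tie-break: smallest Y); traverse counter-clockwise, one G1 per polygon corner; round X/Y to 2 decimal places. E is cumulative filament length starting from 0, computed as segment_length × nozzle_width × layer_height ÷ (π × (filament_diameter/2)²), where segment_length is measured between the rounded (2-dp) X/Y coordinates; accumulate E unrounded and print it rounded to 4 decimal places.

At z = 22.8 mm: the cylinder is absent (z outside [0, 13]); the cube at (11.5, 0) does not reach this height (z outside [9, 22.5]); the r=12 cylinder at (-2, 15) gives a regular 16-gon of circumradius 12 (constant along its height); Combining (union): only the r=12 cylinder at (-2, 15) is present, so the union is just that shape — 1 connected region. The outline is a single polygon with 16 vertices. Extrusion per mm of travel: 0.25 × 0.3 / (π × 0.875²) = 0.031181. Accumulating E over each segment gives final E = 2.3365.

G0 X-14.00 Y15.00 Z22.80
G1 X-13.09 Y10.41 E0.1459
G1 X-10.49 Y6.51 E0.2921
G1 X-6.59 Y3.91 E0.4382
G1 X-2.00 Y3.00 E0.5841
G1 X2.59 Y3.91 E0.7300
G1 X6.49 Y6.51 E0.8762
G1 X9.09 Y10.41 E1.0223
G1 X10.00 Y15.00 E1.1682
G1 X9.09 Y19.59 E1.3142
G1 X6.49 Y23.49 E1.4603
G1 X2.59 Y26.09 E1.6065
G1 X-2.00 Y27.00 E1.7524
G1 X-6.59 Y26.09 E1.8983
G1 X-10.49 Y23.49 E2.0444
G1 X-13.09 Y19.59 E2.1906
G1 X-14.00 Y15.00 E2.3365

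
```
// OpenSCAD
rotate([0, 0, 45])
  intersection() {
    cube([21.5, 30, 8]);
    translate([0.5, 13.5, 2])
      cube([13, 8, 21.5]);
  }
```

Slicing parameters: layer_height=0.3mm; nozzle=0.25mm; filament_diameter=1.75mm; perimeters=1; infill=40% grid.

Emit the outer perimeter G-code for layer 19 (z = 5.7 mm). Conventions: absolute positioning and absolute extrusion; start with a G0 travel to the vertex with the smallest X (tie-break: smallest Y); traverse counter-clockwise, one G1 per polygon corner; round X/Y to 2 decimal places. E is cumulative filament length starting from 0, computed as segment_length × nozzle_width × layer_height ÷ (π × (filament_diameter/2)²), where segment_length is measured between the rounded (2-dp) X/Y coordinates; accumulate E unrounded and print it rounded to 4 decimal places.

G0 X-14.85 Y15.56 Z5.70
G1 X-9.19 Y9.90 E0.2496
G1 X0.00 Y19.09 E0.6548
G1 X-5.66 Y24.75 E0.9044
G1 X-14.85 Y15.56 E1.3097

At z = 5.7 mm: the cube (footprint 21.5×30) is included at this height; the 13×8 cube at (0.5, 13.5) contributes its full rectangle; Keeping only the common overlap: the 13×8 cube at (0.5, 13.5) lies inside the 21.5×30 cube, so the common part is the 13×8 cube at (0.5, 13.5) itself — 1 connected region; (rotated 45° about Z; rotation is an isometry so areas/perimeters/island counts are preserved). The outline is a single polygon with 4 vertices. Extrusion per mm of travel: 0.25 × 0.3 / (π × 0.875²) = 0.031181. Accumulating E over each segment gives final E = 1.3097.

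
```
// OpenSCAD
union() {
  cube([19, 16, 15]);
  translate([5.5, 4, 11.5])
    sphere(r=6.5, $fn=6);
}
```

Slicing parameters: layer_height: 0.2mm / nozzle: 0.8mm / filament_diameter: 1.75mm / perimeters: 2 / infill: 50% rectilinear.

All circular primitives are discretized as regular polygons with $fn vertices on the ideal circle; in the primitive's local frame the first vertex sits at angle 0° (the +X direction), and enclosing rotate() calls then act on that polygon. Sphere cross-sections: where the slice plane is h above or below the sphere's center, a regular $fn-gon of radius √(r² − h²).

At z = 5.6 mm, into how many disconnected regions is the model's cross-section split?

1

At z = 5.6 mm: the 19×16 cube contributes its full rectangle; the r=6.5 sphere at (5.5, 4) slices to a regular 6-gon of circumradius 2.728 (√(r²−h²) with h=5.9 from center); Combining (union): the r=6.5 sphere at (5.5, 4) lies entirely inside the 19×16 cube, so the union is just the 19×16 cube — 1 connected region. The result has 1 disconnected region.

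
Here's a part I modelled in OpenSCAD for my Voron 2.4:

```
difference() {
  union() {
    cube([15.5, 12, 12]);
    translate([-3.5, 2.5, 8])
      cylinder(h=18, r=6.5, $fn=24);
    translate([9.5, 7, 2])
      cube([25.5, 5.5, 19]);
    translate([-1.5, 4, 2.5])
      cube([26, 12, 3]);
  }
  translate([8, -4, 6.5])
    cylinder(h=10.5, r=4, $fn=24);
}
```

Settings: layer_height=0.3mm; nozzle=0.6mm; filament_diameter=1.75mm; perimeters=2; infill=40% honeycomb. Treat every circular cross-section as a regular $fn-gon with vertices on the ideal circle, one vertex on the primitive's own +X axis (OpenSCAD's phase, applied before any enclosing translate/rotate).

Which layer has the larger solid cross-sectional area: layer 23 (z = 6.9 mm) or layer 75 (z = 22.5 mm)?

layer 23 (z = 6.9 mm)

Layer 23 (z = 6.9): the cube is present — its section is the full 15.5×12 rectangle (area 186.00 mm²); the cylinder at (-3.5, 2.5) does not reach this height (z outside [8, 26]); the 25.5×5.5 cube at (9.5, 7) contributes its full rectangle (area 140.25 mm²); the cube at (-1.5, 4) is not intersected at this z (z outside [2.5, 5.5]); Combining (union): the regions partially overlap — summed areas 326.25 mm² minus the doubly-counted overlap 30.00 mm² gives 296.25 mm² — area = 296.25 mm²; the cylinder at (8, -4): section is a regular 24-gon, circumradius r=4 (area = (24/2)·4.000²·sin(360°/24) = 49.69 mm²); Subtracting the remaining from the first: starting from that combined region (296.25 mm²), the r=4 cylinder at (8, -4) misses the remaining region (no effect) — area = 296.25 mm². So its area = 296.25 mm². Layer 75 (z = 22.5): the cube is not intersected at this z (z outside [0, 12]); the cylinder at (-3.5, 2.5): section is a regular 24-gon, circumradius r=6.5 (area = (24/2)·6.500²·sin(360°/24) = 131.22 mm²); the cube at (9.5, 7) is not intersected at this z (z outside [2, 21]); the cube at (-1.5, 4) is not intersected at this z (z outside [2.5, 5.5]); Combining (union): only the r=6.5 cylinder at (-3.5, 2.5) is present, so the union is just that shape — area = 131.22 mm²; the cylinder at (8, -4) is not intersected at this z (z outside [6.5, 17]); Taking the first minus the rest: none of the subtracted shapes is present at this height, so the result so far is unchanged — area = 131.22 mm². So its area = 131.22 mm². Layer 23 is larger (296.25 vs 131.22 mm²).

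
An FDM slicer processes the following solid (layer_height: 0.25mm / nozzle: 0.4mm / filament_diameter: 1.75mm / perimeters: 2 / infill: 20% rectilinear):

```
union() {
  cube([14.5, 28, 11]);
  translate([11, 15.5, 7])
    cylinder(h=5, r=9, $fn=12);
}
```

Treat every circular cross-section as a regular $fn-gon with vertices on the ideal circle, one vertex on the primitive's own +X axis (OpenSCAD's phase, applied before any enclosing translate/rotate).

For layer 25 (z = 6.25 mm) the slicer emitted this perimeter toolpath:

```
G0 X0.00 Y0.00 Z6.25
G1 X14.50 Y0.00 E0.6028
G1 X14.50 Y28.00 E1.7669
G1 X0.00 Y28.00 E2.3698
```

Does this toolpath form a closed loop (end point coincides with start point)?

no

Start point (G0): (0.00, 0.00). End point (last G1): the path does not return to the start — open.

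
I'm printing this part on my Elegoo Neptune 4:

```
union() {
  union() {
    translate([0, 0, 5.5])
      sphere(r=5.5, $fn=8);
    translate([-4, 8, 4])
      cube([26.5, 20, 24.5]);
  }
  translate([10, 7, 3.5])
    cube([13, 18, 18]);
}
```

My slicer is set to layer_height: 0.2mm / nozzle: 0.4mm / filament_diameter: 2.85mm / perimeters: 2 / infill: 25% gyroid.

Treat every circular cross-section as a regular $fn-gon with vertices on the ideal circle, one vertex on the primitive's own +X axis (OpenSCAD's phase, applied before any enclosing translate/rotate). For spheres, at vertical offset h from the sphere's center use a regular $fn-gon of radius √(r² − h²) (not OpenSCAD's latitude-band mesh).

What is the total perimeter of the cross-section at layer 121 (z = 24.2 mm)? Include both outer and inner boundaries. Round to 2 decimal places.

93.00 mm

At z = 24.2 mm: the sphere is absent (|z−center|=18.700 > r=5.5); the cube at (-4, 8) (footprint 26.5×20) is included at this height (perimeter 93.00 mm); Taking the union: only the 26.5×20 cube at (-4, 8) is present, so the union is just that shape — boundary = 93.00 mm; the cube at (10, 7) is not intersected at this z (z outside [3.5, 21.5]); Taking the union: only that combined region is present, so the union is just that shape — boundary = 93.00 mm. Overall, the cross-section is a single solid region. Total boundary length (outer) = 93.00 mm.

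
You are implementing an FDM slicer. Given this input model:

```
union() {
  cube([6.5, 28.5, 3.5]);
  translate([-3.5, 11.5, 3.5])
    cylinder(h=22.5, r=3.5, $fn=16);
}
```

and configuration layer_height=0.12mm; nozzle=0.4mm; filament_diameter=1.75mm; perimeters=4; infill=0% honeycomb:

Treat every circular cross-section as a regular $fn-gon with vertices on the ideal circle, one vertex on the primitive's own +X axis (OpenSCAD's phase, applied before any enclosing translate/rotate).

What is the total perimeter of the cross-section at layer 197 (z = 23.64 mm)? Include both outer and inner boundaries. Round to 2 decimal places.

21.85 mm

At z = 23.64 mm: the cube does not reach this height (z outside [0, 3.5]); the r=3.5 cylinder at (-3.5, 11.5) contributes a regular 16-gon of circumradius 3.5 (perimeter = 2·16·3.500·sin(180°/16) = 21.85 mm); Merging all regions: only the r=3.5 cylinder at (-3.5, 11.5) is present, so the union is just that shape — boundary = 21.85 mm. Overall, the cross-section is a single solid region. Total boundary length (outer) = 21.85 mm.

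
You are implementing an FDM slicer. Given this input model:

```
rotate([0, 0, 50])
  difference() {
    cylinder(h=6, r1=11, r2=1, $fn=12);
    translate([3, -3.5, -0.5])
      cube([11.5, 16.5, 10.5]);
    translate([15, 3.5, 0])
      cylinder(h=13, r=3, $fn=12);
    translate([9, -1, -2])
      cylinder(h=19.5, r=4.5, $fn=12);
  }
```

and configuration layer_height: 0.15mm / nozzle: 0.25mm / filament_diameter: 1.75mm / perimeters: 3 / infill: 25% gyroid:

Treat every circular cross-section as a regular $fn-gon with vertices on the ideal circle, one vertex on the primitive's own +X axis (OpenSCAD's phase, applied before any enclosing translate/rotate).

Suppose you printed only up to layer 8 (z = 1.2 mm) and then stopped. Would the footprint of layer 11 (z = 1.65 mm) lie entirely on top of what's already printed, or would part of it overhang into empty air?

Compare the two slices. At z = 1.2: the cone contributes a regular 12-gon of circumradius 9.000 (interpolated between r1=11 and r2=1 at t=0.200) (area = (12/2)·9.000²·sin(360°/12) = 243.00 mm²); the cube at (3, -3.5) (footprint 11.5×16.5) is included at this height (area 189.75 mm²); the cylinder at (15, 3.5): section is a regular 12-gon, circumradius r=3 (area = (12/2)·3.000²·sin(360°/12) = 27.00 mm²); the cylinder at (9, -1): section is a regular 12-gon, circumradius r=4.5 (area = (12/2)·4.500²·sin(360°/12) = 60.75 mm²); Subtracting the remaining from the first: starting from the cone (243.00 mm²), the 11.5×16.5 cube at (3, -3.5) partially overlaps it — only the 54.31 mm² overlap (of its 189.75 mm²) is removed, clipping the outline; the r=3 cylinder at (15, 3.5) misses the remaining region (no effect); the r=4.5 cylinder at (9, -1) partially overlaps it — only the 2.53 mm² overlap (of its 60.75 mm²) is removed, clipping the outline — area = 186.15 mm²; (whole slice rotated 50° about Z — lengths, areas and connectivity unchanged). At z = 1.65: the cone contributes a regular 12-gon of circumradius 8.250 (interpolated between r1=11 and r2=1 at t=0.275) (area = (12/2)·8.250²·sin(360°/12) = 204.19 mm²); the cube at (3, -3.5) (footprint 11.5×16.5) is included at this height (area 189.75 mm²); the r=3 cylinder at (15, 3.5) contributes a regular 12-gon of circumradius 3 (area = (12/2)·3.000²·sin(360°/12) = 27.00 mm²); the cylinder at (9, -1): section is a regular 12-gon, circumradius r=4.5 (area = (12/2)·4.500²·sin(360°/12) = 60.75 mm²); Taking the first minus the rest: starting from the cone (204.19 mm²), the 11.5×16.5 cube at (3, -3.5) partially overlaps it — only the 44.24 mm² overlap (of its 189.75 mm²) is removed, clipping the outline; the r=3 cylinder at (15, 3.5) misses the remaining region (no effect); the r=4.5 cylinder at (9, -1) partially overlaps it — only the 1.32 mm² overlap (of its 60.75 mm²) is removed, clipping the outline — area = 158.63 mm²; (rotated 50° about Z; rotation is an isometry so areas/perimeters/island counts are preserved). Checking containment: the cross-section at z = 1.65 is a subset of the cross-section at z = 1.2.

entirely on top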